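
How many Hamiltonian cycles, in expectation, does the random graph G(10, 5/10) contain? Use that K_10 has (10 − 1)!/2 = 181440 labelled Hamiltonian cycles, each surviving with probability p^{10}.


K_10 has (10 − 1)!/2 = 181440 labelled Hamiltonian cycles.
For each such Hamiltonian cycle H, let X_H = 1 if all 10 edges of H are present in G. Then P[X_H = 1] = p^{10} = (1/2)^{10} = 1/1024.
By linearity of expectation: E[X] = Σ_H E[X_H] = 181440 · p^{10} = 181440 · 1/1024 = 2835/16.
Numerically: E[X] ≈ 177.19.

E[X] = 181440 · (1/2)^{10} = 2835/16 ≈ 177.19.


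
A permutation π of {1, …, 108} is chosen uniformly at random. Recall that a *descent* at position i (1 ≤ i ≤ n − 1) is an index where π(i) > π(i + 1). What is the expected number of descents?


Write X = Σ X_I over i = 1, …, 107, with X_I the indicator of one descent.
There are 107 indicators.
For each fixed i, the pair (π(i), π(i+1)) is a uniformly random ordered pair of distinct values from {1, …, 108}; by symmetry P[π(i) > π(i+1)] = 1/2.
By linearity: E[X] = 107 · (1/2) = (108 − 1) · (1/2) = 107/2 ≈ 53.500.

E[X] = 107/2 = 53.500.


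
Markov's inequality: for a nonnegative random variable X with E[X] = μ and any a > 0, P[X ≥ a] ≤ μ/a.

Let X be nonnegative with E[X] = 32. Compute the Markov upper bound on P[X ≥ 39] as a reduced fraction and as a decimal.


μ = E[X] = 32, a = 39.
Markov: P[X ≥ 39] ≤ μ/a = (32)/39 = 32/39.
Numerically: ≈ 0.82051.
(Since a = 39 > μ = 32.00000, the bound 32/39 is < 1 and informative.)

P[X ≥ 39] ≤ 32/39 ≈ 0.82051.


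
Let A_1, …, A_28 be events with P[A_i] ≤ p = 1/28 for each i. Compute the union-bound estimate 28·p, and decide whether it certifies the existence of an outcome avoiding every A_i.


Union bound: P[∪_{i=1}^{28} A_i] ≤ Σ_i P[A_i] ≤ 28·p = 28·(1/28) = 1.
Numerically: 1 ≈ 1.0000000.
Is 1 < 1? NO.
Since the bound 1 is ≥ 1, the union bound is uninformative here; it does NOT by itself certify existence.

28·p = 1 ≈ 1.0000000; existence NOT certified by the union bound.


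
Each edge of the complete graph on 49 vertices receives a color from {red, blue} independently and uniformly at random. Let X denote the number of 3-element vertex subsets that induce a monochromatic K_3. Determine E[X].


Let X = Σ_S X_S over the C(49, 3) = 18424 subsets S of size 3, where X_S = 1 if the K_3 on S is monochromatic.
For a fixed S, the K_3 on S has C(3, 2) = 3 edges. P[all 3 edges red] = (1/2)^3, and likewise for blue, so P[monochromatic] = 2·(1/2)^3 = 2^{1 − 3} = 1/4.
Summing: E[X] = C(49, 3) · 2^{1 − 3} = 18424 · 1/4 = 4606.
Numerically: E[X] ≈ 4606.0000.

E[X] = C(49,3)·2^(1−C(3,2)) = 4606 ≈ 4606.0000.


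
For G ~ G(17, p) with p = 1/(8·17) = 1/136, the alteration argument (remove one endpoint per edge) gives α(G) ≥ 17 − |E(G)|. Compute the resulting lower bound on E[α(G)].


E[|E(G)|] = C(17, 2)·p = 136 · (1/136) = 1.
E[α(G)] ≥ n − E[|E(G)|] = 17 − 1 = 16.
Numerically: ≈ 16.0000.
(This is only a lower bound; the true E[α(G)] may be larger.)

E[α(G)] ≥ 16 ≈ 16.0000.


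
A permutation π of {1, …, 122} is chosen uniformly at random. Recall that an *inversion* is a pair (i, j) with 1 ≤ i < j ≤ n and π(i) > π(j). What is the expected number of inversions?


Write X = Σ X_I over the C(122, 2) = 7381 pairs i < j, with X_I the indicator of one inversion.
There are 7381 indicators.
For each fixed pair i < j, the values π(i) and π(j) are two distinct elements of {1, …, 122} in uniformly random order; by symmetry P[π(i) > π(j)] = 1/2.
By linearity: E[X] = 7381 · (1/2) = C(122, 2) · (1/2) = 7381/2 = 7381/2 ≈ 3690.500.

E[X] = 7381/2 = 3690.500.


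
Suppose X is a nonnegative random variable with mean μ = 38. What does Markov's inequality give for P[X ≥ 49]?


μ = E[X] = 38, a = 49.
Markov: P[X ≥ 49] ≤ μ/a = (38)/49 = 38/49.
Numerically: ≈ 0.776.
(Since a = 49 > μ = 38.000, the bound 38/49 is < 1 and informative.)

P[X ≥ 49] ≤ 38/49 ≈ 0.776.


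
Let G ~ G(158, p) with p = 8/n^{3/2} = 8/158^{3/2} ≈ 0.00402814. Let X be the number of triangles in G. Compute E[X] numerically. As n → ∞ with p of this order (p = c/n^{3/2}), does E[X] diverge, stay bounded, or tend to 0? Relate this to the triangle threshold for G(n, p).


Number of potential triangles: C(158, 3) = 644956.
Each occurs with probability p³ ≈ (0.00402814)³ ≈ 6.53601544e-08.
By linearity: E[X] = C(158, 3)·p³ ≈ 644956 · 6.53601544e-08 ≈ 0.042154.
Since α = 3/2 > 1, p = c/n^{3/2} = o(1/n) is below the triangle threshold p ~ 1/n. Asymptotically E[X] ~ (c³/6)·n^{3(1−α)} = (8³/6)·n^{-1.5} → 0, so by Markov's inequality G has no triangles w.h.p.

E[X] ≈ 0.042154; in regime p = Θ(1/n^{3/2}) E[X] tends to 0 (below the triangle threshold p ~ 1/n).


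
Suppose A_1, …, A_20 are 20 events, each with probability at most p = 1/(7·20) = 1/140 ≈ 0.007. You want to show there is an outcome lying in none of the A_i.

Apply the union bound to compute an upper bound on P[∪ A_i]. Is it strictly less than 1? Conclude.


Union bound: P[∪_{i=1}^{20} A_i] ≤ Σ_i P[A_i] ≤ 20·p = 20·(1/140) = 1/7.
Numerically: 1/7 ≈ 0.143.
Is 1/7 < 1? YES.
Since P[∪ A_i] ≤ 1/7 < 1, the complement has P[∩ A_i^c] ≥ 1 − 1/7 = 6/7 > 0, so some outcome avoids every A_i.

20·p = 1/7 ≈ 0.143; existence CERTIFIED by the union bound.


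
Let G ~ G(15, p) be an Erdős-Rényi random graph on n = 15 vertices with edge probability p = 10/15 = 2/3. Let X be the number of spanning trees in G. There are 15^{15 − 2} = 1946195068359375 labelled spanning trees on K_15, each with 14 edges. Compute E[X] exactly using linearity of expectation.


K_15 has 15^{15 − 2} = 1946195068359375 labelled spanning trees.
For each such spanning tree H, let X_H = 1 if all 14 edges of H are present in G. Then P[X_H = 1] = p^{14} = (2/3)^{14} = 16384/4782969.
Summing the indicators: E[X] = Σ_H E[X_H] = 1946195068359375 · p^{14} = 1946195068359375 · 16384/4782969 = 20000000000000/3.
Numerically: E[X] ≈ 6.6667e+12.

E[X] = 1946195068359375 · (2/3)^{14} = 20000000000000/3 ≈ 6.6667e+12.


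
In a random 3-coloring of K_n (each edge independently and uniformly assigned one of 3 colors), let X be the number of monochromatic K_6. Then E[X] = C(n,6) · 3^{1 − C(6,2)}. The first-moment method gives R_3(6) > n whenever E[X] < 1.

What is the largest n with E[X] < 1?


We need C(n, 6) · 3^{1 − 15} < 1, i.e. C(n, 6) < 3^{15 − 1} = 4782969.
Check values of n near the boundary:
  n = 37: C(37, 6) = 2324784; 2324784 < 4782969? YES
  n = 38: C(38, 6) = 2760681; 2760681 < 4782969? YES
  n = 39: C(39, 6) = 3262623; 3262623 < 4782969? YES
  n = 40: C(40, 6) = 3838380; 3838380 < 4782969? YES
  n = 41: C(41, 6) = 4496388; 4496388 < 4782969? YES
  n = 42: C(42, 6) = 5245786; 5245786 < 4782969? NO
The largest n with C(n, 6) < 4782969 is n = 41 (where E[X] = 1498796/1594323 ≈ 0.940083). Hence R_3(6) > 41, i.e. R_3(6) ≥ 42.

Largest n = 41; hence R_3(6) > 41.


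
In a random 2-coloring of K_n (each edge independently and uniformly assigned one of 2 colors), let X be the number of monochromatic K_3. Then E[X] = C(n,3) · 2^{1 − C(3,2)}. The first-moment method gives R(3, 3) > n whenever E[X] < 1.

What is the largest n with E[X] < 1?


We need C(n, 3) · 2^{1 − 3} < 1, i.e. C(n, 3) < 2^{3 − 1} = 4.
Check values of n near the boundary:
  n = 3: C(3, 3) = 1; 1 < 4? YES
  n = 4: C(4, 3) = 4; 4 < 4? NO
  n = 5: C(5, 3) = 10; 10 < 4? NO
The largest n with C(n, 3) < 4 is n = 3 (where E[X] = 1/4 ≈ 0.250). Hence R(3, 3) > 3, i.e. R(3, 3) ≥ 4.

Largest n = 3; hence R(3, 3) > 3.


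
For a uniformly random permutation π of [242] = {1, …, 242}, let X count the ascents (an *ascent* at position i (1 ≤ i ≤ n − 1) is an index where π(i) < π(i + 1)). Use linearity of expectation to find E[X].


Write X = Σ X_I over i = 1, …, 241, with X_I the indicator of one ascent.
There are 241 indicators.
For each fixed i, the pair (π(i), π(i+1)) is a uniformly random ordered pair of distinct values from {1, …, 242}; by symmetry P[π(i) < π(i+1)] = 1/2.
By linearity: E[X] = 241 · (1/2) = (242 − 1) · (1/2) = 241/2 ≈ 120.5000.

E[X] = 241/2 = 120.5000.


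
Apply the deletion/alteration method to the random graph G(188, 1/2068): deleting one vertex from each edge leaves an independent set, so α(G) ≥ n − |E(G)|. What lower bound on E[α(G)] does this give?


E[|E(G)|] = C(188, 2)·p = 17578 · (1/2068) = 17/2.
E[α(G)] ≥ n − E[|E(G)|] = 188 − 17/2 = 359/2.
Numerically: ≈ 179.50000.
(This is only a lower bound; the true E[α(G)] may be larger.)

E[α(G)] ≥ 359/2 ≈ 179.50000.


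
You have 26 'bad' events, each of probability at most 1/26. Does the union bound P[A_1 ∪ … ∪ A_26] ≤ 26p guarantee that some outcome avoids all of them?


Union bound: P[∪_{i=1}^{26} A_i] ≤ Σ_i P[A_i] ≤ 26·p = 26·(1/26) = 1.
Numerically: 1 ≈ 1.000.
Is 1 < 1? NO.
Since the bound 1 is ≥ 1, the union bound is uninformative here; it does NOT by itself certify existence.

26·p = 1 ≈ 1.000; existence NOT certified by the union bound.


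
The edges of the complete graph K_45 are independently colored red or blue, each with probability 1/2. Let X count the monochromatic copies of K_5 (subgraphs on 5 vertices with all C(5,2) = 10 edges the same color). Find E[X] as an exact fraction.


Let X = Σ_S X_S over the C(45, 5) = 1221759 subsets S of size 5, where X_S = 1 if the K_5 on S is monochromatic.
For a fixed S, the K_5 on S has C(5, 2) = 10 edges. P[all 10 edges red] = (1/2)^10, and likewise for blue, so P[monochromatic] = 2·(1/2)^10 = 2^{1 − 10} = 1/512.
By linearity of expectation: E[X] = C(45, 5) · 2^{1 − 10} = 1221759 · 1/512 = 1221759/512.
Numerically: E[X] ≈ 2386.2480.

E[X] = C(45,5)·2^(1−C(5,2)) = 1221759/512 ≈ 2386.2480.


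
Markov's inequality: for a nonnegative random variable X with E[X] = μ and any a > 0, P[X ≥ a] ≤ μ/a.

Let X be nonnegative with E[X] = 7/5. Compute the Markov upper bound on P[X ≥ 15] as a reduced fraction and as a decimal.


μ = E[X] = 7/5, a = 15.
Markov: P[X ≥ 15] ≤ μ/a = (7/5)/15 = 7/75.
Numerically: ≈ 0.09333.
(Since a = 15 > μ = 1.40000, the bound 7/75 is < 1 and informative.)

P[X ≥ 15] ≤ 7/75 ≈ 0.09333.


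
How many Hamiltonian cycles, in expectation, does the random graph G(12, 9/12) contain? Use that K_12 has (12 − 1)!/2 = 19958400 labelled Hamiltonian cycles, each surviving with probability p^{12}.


K_12 has (12 − 1)!/2 = 19958400 labelled Hamiltonian cycles.
For each such Hamiltonian cycle H, let X_H = 1 if all 12 edges of H are present in G. Then P[X_H = 1] = p^{12} = (3/4)^{12} = 531441/16777216.
By linearity of expectation: E[X] = Σ_H E[X_H] = 19958400 · p^{12} = 19958400 · 531441/16777216 = 82864937925/131072.
Numerically: E[X] ≈ 6.3221e+05.

E[X] = 19958400 · (3/4)^{12} = 82864937925/131072 ≈ 6.3221e+05.


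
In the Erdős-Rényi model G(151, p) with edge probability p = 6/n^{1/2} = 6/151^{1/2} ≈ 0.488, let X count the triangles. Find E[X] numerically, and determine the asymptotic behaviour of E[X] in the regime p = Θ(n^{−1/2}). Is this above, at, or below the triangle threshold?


Number of potential triangles: C(151, 3) = 562475.
Each occurs with probability p³ ≈ (0.488)³ ≈ 1.16409e-01.
By linearity: E[X] = C(151, 3)·p³ ≈ 562475 · 1.16409e-01 ≈ 65477.419.
Since α = 1/2 < 1, p = c/n^{1/2} ≫ 1/n is above the triangle threshold p ~ 1/n. Asymptotically E[X] ~ (c³/6)·n^{3(1−α)} = (6³/6)·n^{1.5} → ∞; triangles are abundant w.h.p.

E[X] ≈ 65477.419; in regime p = Θ(1/n^{1/2}) E[X] diverges (above the triangle threshold p ~ 1/n).


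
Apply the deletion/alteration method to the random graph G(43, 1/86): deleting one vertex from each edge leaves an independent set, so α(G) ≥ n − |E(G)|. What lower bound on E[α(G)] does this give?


E[|E(G)|] = C(43, 2)·p = 903 · (1/86) = 21/2.
E[α(G)] ≥ n − E[|E(G)|] = 43 − 21/2 = 65/2.
Numerically: ≈ 32.500.
(This is only a lower bound; the true E[α(G)] may be larger.)

E[α(G)] ≥ 65/2 ≈ 32.500.


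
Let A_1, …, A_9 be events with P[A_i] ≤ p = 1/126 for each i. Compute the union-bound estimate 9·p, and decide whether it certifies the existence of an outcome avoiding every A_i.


Union bound: P[∪_{i=1}^{9} A_i] ≤ Σ_i P[A_i] ≤ 9·p = 9·(1/126) = 1/14.
Numerically: 1/14 ≈ 0.0714286.
Is 1/14 < 1? YES.
Since P[∪ A_i] ≤ 1/14 < 1, the complement has P[∩ A_i^c] ≥ 1 − 1/14 = 13/14 > 0, so some outcome avoids every A_i.

9·p = 1/14 ≈ 0.0714286; existence CERTIFIED by the union bound.


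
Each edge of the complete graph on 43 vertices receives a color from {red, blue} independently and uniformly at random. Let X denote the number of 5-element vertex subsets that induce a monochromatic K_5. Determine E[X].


Let X = Σ_S X_S over the C(43, 5) = 962598 subsets S of size 5, where X_S = 1 if the K_5 on S is monochromatic.
For a fixed S, the K_5 on S has C(5, 2) = 10 edges. P[all 10 edges red] = (1/2)^10, and likewise for blue, so P[monochromatic] = 2·(1/2)^10 = 2^{1 − 10} = 1/512.
Summing: E[X] = C(43, 5) · 2^{1 − 10} = 962598 · 1/512 = 481299/256.
Numerically: E[X] ≈ 1880.07422.

E[X] = C(43,5)·2^(1−C(5,2)) = 481299/256 ≈ 1880.07422.


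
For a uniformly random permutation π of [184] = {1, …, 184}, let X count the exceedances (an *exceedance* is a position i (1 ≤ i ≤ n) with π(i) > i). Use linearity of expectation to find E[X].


Write X = Σ_{i=1}^{184} X_i, where X_i = 1_{π(i) > i}.
For each fixed i, π(i) is uniform over {1, …, 184} (marginal of a uniform permutation), so P[π(i) > i] = (n − i)/n. Summing: Σ_{i=1}^{184} (n − i)/n = (0 + 1 + … + 183)/184 = 184(184 − 1)/(2·184) = (184 − 1)/2.
Hence E[X] = Σ_{i=1}^{184} (184 − i)/184 = 183/2 ≈ 91.50000.

E[X] = 183/2 = 91.50000.


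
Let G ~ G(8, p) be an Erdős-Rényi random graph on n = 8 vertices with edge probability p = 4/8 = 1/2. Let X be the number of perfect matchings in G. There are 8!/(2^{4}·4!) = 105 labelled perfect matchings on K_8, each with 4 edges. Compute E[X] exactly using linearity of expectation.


K_8 has 8!/(2^{4}·4!) = 105 labelled perfect matchings.
For each such perfect matching H, let X_H = 1 if all 4 edges of H are present in G. Then P[X_H = 1] = p^{4} = (1/2)^{4} = 1/16.
Summing the indicators: E[X] = Σ_H E[X_H] = 105 · p^{4} = 105 · 1/16 = 105/16.
Numerically: E[X] ≈ 6.562.

E[X] = 105 · (1/2)^{4} = 105/16 ≈ 6.562.


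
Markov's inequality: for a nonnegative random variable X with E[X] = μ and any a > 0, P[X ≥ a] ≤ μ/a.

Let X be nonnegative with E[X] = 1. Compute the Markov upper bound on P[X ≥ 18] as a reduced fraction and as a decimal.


μ = E[X] = 1, a = 18.
Markov: P[X ≥ 18] ≤ μ/a = (1)/18 = 1/18.
Numerically: ≈ 0.055556.
(Since a = 18 > μ = 1.000000, the bound 1/18 is < 1 and informative.)

P[X ≥ 18] ≤ 1/18 ≈ 0.055556.


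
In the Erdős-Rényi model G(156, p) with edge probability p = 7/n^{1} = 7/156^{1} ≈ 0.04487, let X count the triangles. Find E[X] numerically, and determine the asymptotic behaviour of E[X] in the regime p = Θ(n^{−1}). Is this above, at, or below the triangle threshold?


Number of potential triangles: C(156, 3) = 620620.
Each occurs with probability p³ ≈ (0.04487)³ ≈ 9.034837e-05.
By linearity: E[X] = C(156, 3)·p³ ≈ 620620 · 9.034837e-05 ≈ 56.0720.
Here α = 1, so p = 7/n is exactly at the triangle threshold p ~ 1/n. Asymptotically E[X] → c³/6 = 7³/6 = 343/6 ≈ 57.1667, a bounded constant. In this regime the triangle count is asymptotically Poisson(c³/6).

E[X] ≈ 56.0720; in regime p = Θ(1/n^{1}) E[X] stays bounded (at the triangle threshold p ~ 1/n).


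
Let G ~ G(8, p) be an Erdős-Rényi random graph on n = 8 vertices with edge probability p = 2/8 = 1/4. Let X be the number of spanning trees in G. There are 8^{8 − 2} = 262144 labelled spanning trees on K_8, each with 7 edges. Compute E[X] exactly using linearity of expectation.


K_8 has 8^{8 − 2} = 262144 labelled spanning trees.
For each such spanning tree H, let X_H = 1 if all 7 edges of H are present in G. Then P[X_H = 1] = p^{7} = (1/4)^{7} = 1/16384.
By linearity of expectation: E[X] = Σ_H E[X_H] = 262144 · p^{7} = 262144 · 1/16384 = 16.
Numerically: E[X] ≈ 16.

E[X] = 262144 · (1/4)^{7} = 16 ≈ 16.


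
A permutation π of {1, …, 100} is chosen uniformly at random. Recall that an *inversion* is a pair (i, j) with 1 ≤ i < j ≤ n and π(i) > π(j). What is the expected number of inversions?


Write X = Σ X_I over the C(100, 2) = 4950 pairs i < j, with X_I the indicator of one inversion.
There are 4950 indicators.
For each fixed pair i < j, the values π(i) and π(j) are two distinct elements of {1, …, 100} in uniformly random order; by symmetry P[π(i) > π(j)] = 1/2.
By linearity: E[X] = 4950 · (1/2) = C(100, 2) · (1/2) = 4950/2 = 2475 ≈ 2475.00000.

E[X] = 2475 = 2475.00000.


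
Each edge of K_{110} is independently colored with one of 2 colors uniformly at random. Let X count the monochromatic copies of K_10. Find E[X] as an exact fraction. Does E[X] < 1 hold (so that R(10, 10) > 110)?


E[X] = C(110, 10) · 2^{1 − 45} = 46897636623981 · 2^{−44} = 46897636623981/17592186044416.
As a reduced fraction: E[X] = 46897636623981/17592186044416 ≈ 2.6658.
Is E[X] < 1? NO.
Since E[X] ≥ 1, the first-moment bound is inconclusive at n = 110; it does NOT by itself certify R(10, 10) > 110.

E[X] = 46897636623981/17592186044416 ≈ 2.6658; E[X] ≥ 1; first-moment method inconclusive here.


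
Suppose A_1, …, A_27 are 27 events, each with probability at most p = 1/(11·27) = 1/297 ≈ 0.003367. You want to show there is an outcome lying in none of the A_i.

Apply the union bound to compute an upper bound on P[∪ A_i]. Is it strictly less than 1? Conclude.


Union bound: P[∪_{i=1}^{27} A_i] ≤ Σ_i P[A_i] ≤ 27·p = 27·(1/297) = 1/11.
Numerically: 1/11 ≈ 0.090909.
Is 1/11 < 1? YES.
Since P[∪ A_i] ≤ 1/11 < 1, the complement has P[∩ A_i^c] ≥ 1 − 1/11 = 10/11 > 0, so some outcome avoids every A_i.

27·p = 1/11 ≈ 0.090909; existence CERTIFIED by the union bound.


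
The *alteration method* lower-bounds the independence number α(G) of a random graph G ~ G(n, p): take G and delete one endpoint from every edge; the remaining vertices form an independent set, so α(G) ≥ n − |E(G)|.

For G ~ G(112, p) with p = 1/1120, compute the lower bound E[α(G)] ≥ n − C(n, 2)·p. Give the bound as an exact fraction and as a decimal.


E[|E(G)|] = C(112, 2)·p = 6216 · (1/1120) = 111/20.
E[α(G)] ≥ n − E[|E(G)|] = 112 − 111/20 = 2129/20.
Numerically: ≈ 106.450000.
(This is only a lower bound; the true E[α(G)] may be larger.)

E[α(G)] ≥ 2129/20 ≈ 106.450000.


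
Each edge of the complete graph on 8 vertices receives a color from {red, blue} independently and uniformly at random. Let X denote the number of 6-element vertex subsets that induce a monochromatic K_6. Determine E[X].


Let X = Σ_S X_S over the C(8, 6) = 28 subsets S of size 6, where X_S = 1 if the K_6 on S is monochromatic.
For a fixed S, the K_6 on S has C(6, 2) = 15 edges. P[all 15 edges red] = (1/2)^15, and likewise for blue, so P[monochromatic] = 2·(1/2)^15 = 2^{1 − 15} = 1/16384.
By linearity: E[X] = C(8, 6) · 2^{1 − 15} = 28 · 1/16384 = 7/4096.
Numerically: E[X] ≈ 0.0017.

E[X] = C(8,6)·2^(1−C(6,2)) = 7/4096 ≈ 0.0017.


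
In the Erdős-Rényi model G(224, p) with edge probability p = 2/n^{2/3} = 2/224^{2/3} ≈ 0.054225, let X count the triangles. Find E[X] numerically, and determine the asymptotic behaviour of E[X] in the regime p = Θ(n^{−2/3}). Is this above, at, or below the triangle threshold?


Number of potential triangles: C(224, 3) = 1848224.
Each occurs with probability p³ ≈ (0.054225)³ ≈ 1.5943878e-04.
By linearity: E[X] = C(224, 3)·p³ ≈ 1848224 · 1.5943878e-04 ≈ 294.67857.
Since α = 2/3 < 1, p = c/n^{2/3} ≫ 1/n is above the triangle threshold p ~ 1/n. Asymptotically E[X] ~ (c³/6)·n^{3(1−α)} = (2³/6)·n^{1} → ∞; triangles are abundant w.h.p.

E[X] ≈ 294.67857; in regime p = Θ(1/n^{2/3}) E[X] diverges (above the triangle threshold p ~ 1/n).


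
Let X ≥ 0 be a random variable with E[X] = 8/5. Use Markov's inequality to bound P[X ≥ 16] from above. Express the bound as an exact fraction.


μ = E[X] = 8/5, a = 16.
Markov: P[X ≥ 16] ≤ μ/a = (8/5)/16 = 1/10.
Numerically: ≈ 0.100000.
(Since a = 16 > μ = 1.600000, the bound 1/10 is < 1 and informative.)

P[X ≥ 16] ≤ 1/10 ≈ 0.100000.


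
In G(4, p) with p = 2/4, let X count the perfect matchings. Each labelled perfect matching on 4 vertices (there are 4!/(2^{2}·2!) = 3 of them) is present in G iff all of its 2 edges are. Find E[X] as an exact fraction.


K_4 has 4!/(2^{2}·2!) = 3 labelled perfect matchings.
For each such perfect matching H, let X_H = 1 if all 2 edges of H are present in G. Then P[X_H = 1] = p^{2} = (1/2)^{2} = 1/4.
Summing the indicators: E[X] = Σ_H E[X_H] = 3 · p^{2} = 3 · 1/4 = 3/4.
Numerically: E[X] ≈ 0.75.

E[X] = 3 · (1/2)^{2} = 3/4 ≈ 0.75.


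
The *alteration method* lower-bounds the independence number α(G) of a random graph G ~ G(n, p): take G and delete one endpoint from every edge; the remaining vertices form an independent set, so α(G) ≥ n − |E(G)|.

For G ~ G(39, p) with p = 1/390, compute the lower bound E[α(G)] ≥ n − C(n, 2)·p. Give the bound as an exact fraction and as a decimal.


E[|E(G)|] = C(39, 2)·p = 741 · (1/390) = 19/10.
E[α(G)] ≥ n − E[|E(G)|] = 39 − 19/10 = 371/10.
Numerically: ≈ 37.1000.
(This is only a lower bound; the true E[α(G)] may be larger.)

E[α(G)] ≥ 371/10 ≈ 37.1000.


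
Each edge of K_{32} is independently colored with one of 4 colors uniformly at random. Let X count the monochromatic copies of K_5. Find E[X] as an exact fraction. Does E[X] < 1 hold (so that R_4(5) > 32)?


E[X] = C(32, 5) · 4^{1 − 10} = 201376 · 4^{−9} = 201376/262144.
As a reduced fraction: E[X] = 6293/8192 ≈ 0.7681885.
Is E[X] < 1? YES.
Since E[X] < 1, there exists a 4-coloring of K_{32} with no monochromatic K_5; hence R_4(5) > 32.

E[X] = 6293/8192 ≈ 0.7681885; E[X] < 1, so R_4(5) > 32.


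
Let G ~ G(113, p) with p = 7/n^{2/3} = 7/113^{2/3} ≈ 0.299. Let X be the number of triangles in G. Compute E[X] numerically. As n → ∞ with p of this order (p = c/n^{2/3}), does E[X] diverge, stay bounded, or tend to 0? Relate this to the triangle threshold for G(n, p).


Number of potential triangles: C(113, 3) = 234136.
Each occurs with probability p³ ≈ (0.299)³ ≈ 2.68619e-02.
By linearity: E[X] = C(113, 3)·p³ ≈ 234136 · 2.68619e-02 ≈ 6289.345.
Since α = 2/3 < 1, p = c/n^{2/3} ≫ 1/n is above the triangle threshold p ~ 1/n. Asymptotically E[X] ~ (c³/6)·n^{3(1−α)} = (7³/6)·n^{1} → ∞; triangles are abundant w.h.p.

E[X] ≈ 6289.345; in regime p = Θ(1/n^{2/3}) E[X] diverges (above the triangle threshold p ~ 1/n).


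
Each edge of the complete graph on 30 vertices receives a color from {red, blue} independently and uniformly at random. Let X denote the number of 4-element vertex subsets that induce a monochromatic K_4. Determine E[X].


Let X = Σ_S X_S over the C(30, 4) = 27405 subsets S of size 4, where X_S = 1 if the K_4 on S is monochromatic.
For a fixed S, the K_4 on S has C(4, 2) = 6 edges. P[all 6 edges red] = (1/2)^6, and likewise for blue, so P[monochromatic] = 2·(1/2)^6 = 2^{1 − 6} = 1/32.
By linearity of expectation: E[X] = C(30, 4) · 2^{1 − 6} = 27405 · 1/32 = 27405/32.
Numerically: E[X] ≈ 856.406.

E[X] = C(30,4)·2^(1−C(4,2)) = 27405/32 ≈ 856.406.


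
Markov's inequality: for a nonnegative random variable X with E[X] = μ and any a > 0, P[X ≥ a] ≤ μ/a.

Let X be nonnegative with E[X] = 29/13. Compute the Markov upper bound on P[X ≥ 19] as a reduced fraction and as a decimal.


μ = E[X] = 29/13, a = 19.
Markov: P[X ≥ 19] ≤ μ/a = (29/13)/19 = 29/247.
Numerically: ≈ 0.117409.
(Since a = 19 > μ = 2.230769, the bound 29/247 is < 1 and informative.)

P[X ≥ 19] ≤ 29/247 ≈ 0.117409.


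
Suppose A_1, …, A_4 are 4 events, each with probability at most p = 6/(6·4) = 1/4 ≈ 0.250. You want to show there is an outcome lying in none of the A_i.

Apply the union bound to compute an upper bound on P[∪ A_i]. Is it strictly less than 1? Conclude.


Union bound: P[∪_{i=1}^{4} A_i] ≤ Σ_i P[A_i] ≤ 4·p = 4·(1/4) = 1.
Numerically: 1 ≈ 1.000.
Is 1 < 1? NO.
Since the bound 1 is ≥ 1, the union bound is uninformative here; it does NOT by itself certify existence.

4·p = 1 ≈ 1.000; existence NOT certified by the union bound.


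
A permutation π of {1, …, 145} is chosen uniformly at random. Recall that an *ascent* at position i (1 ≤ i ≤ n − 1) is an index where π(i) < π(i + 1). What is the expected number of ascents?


Write X = Σ X_I over i = 1, …, 144, with X_I the indicator of one ascent.
There are 144 indicators.
For each fixed i, the pair (π(i), π(i+1)) is a uniformly random ordered pair of distinct values from {1, …, 145}; by symmetry P[π(i) < π(i+1)] = 1/2.
By linearity: E[X] = 144 · (1/2) = (145 − 1) · (1/2) = 72 ≈ 72.00000.

E[X] = 72 = 72.00000.


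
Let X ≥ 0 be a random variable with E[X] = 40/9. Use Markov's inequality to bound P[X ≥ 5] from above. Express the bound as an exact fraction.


μ = E[X] = 40/9, a = 5.
Markov: P[X ≥ 5] ≤ μ/a = (40/9)/5 = 8/9.
Numerically: ≈ 0.8889.
(Since a = 5 > μ = 4.4444, the bound 8/9 is < 1 and informative.)

P[X ≥ 5] ≤ 8/9 ≈ 0.8889.


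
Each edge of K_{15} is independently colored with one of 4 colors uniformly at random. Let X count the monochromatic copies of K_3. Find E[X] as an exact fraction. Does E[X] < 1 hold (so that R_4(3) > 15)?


E[X] = C(15, 3) · 4^{1 − 3} = 455 · 4^{−2} = 455/16.
As a reduced fraction: E[X] = 455/16 ≈ 28.43750.
Is E[X] < 1? NO.
Since E[X] ≥ 1, the first-moment bound is inconclusive at n = 15; it does NOT by itself certify R_4(3) > 15.

E[X] = 455/16 ≈ 28.43750; E[X] ≥ 1; first-moment method inconclusive here.


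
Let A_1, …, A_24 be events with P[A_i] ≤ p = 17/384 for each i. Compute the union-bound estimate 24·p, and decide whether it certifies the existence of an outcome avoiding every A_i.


Union bound: P[∪_{i=1}^{24} A_i] ≤ Σ_i P[A_i] ≤ 24·p = 24·(17/384) = 17/16.
Numerically: 17/16 ≈ 1.062.
Is 17/16 < 1? NO.
Since the bound 17/16 is ≥ 1, the union bound is uninformative here; it does NOT by itself certify existence.

24·p = 17/16 ≈ 1.062; existence NOT certified by the union bound.


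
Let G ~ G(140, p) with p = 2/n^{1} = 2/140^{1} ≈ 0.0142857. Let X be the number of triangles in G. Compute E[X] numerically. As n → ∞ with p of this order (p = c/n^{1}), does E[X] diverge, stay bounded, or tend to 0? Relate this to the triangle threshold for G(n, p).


Number of potential triangles: C(140, 3) = 447580.
Each occurs with probability p³ ≈ (0.0142857)³ ≈ 2.91545190e-06.
By linearity: E[X] = C(140, 3)·p³ ≈ 447580 · 2.91545190e-06 ≈ 1.304898.
Here α = 1, so p = 2/n is exactly at the triangle threshold p ~ 1/n. Asymptotically E[X] → c³/6 = 2³/6 = 4/3 ≈ 1.333333, a bounded constant. In this regime the triangle count is asymptotically Poisson(c³/6).

E[X] ≈ 1.304898; in regime p = Θ(1/n^{1}) E[X] stays bounded (at the triangle threshold p ~ 1/n).


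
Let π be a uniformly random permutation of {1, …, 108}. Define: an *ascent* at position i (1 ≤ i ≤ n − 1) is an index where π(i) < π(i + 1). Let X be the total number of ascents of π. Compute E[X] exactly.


Write X = Σ X_I over i = 1, …, 107, with X_I the indicator of one ascent.
There are 107 indicators.
For each fixed i, the pair (π(i), π(i+1)) is a uniformly random ordered pair of distinct values from {1, …, 108}; by symmetry P[π(i) < π(i+1)] = 1/2.
By linearity: E[X] = 107 · (1/2) = (108 − 1) · (1/2) = 107/2 ≈ 53.500000.

E[X] = 107/2 = 53.500000.


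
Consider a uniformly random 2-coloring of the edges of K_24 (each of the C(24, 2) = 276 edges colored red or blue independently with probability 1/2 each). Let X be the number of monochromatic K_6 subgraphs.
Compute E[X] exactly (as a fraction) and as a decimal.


Let X = Σ_S X_S over the C(24, 6) = 134596 subsets S of size 6, where X_S = 1 if the K_6 on S is monochromatic.
For a fixed S, the K_6 on S has C(6, 2) = 15 edges. P[all 15 edges red] = (1/2)^15, and likewise for blue, so P[monochromatic] = 2·(1/2)^15 = 2^{1 − 15} = 1/16384.
By linearity of expectation: E[X] = C(24, 6) · 2^{1 − 15} = 134596 · 1/16384 = 33649/4096.
Numerically: E[X] ≈ 8.2151.

E[X] = C(24,6)·2^(1−C(6,2)) = 33649/4096 ≈ 8.2151.


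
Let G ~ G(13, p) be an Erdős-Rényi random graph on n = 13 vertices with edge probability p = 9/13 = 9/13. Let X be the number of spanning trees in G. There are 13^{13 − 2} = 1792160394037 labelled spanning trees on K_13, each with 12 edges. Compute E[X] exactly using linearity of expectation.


K_13 has 13^{13 − 2} = 1792160394037 labelled spanning trees.
For each such spanning tree H, let X_H = 1 if all 12 edges of H are present in G. Then P[X_H = 1] = p^{12} = (9/13)^{12} = 282429536481/23298085122481.
By linearity of expectation: E[X] = Σ_H E[X_H] = 1792160394037 · p^{12} = 1792160394037 · 282429536481/23298085122481 = 282429536481/13.
Numerically: E[X] ≈ 2.173e+10.

E[X] = 1792160394037 · (9/13)^{12} = 282429536481/13 ≈ 2.173e+10.


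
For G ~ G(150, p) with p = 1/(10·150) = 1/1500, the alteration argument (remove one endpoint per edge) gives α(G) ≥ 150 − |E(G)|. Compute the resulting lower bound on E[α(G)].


E[|E(G)|] = C(150, 2)·p = 11175 · (1/1500) = 149/20.
E[α(G)] ≥ n − E[|E(G)|] = 150 − 149/20 = 2851/20.
Numerically: ≈ 142.5500.
(This is only a lower bound; the true E[α(G)] may be larger.)

E[α(G)] ≥ 2851/20 ≈ 142.5500.


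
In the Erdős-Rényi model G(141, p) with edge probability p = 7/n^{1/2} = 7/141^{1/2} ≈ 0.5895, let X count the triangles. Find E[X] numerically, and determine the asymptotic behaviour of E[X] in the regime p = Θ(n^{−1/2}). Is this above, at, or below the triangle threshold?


Number of potential triangles: C(141, 3) = 457310.
Each occurs with probability p³ ≈ (0.5895)³ ≈ 2.048639e-01.
By linearity: E[X] = C(141, 3)·p³ ≈ 457310 · 2.048639e-01 ≈ 93686.3133.
Since α = 1/2 < 1, p = c/n^{1/2} ≫ 1/n is above the triangle threshold p ~ 1/n. Asymptotically E[X] ~ (c³/6)·n^{3(1−α)} = (7³/6)·n^{1.5} → ∞; triangles are abundant w.h.p.

E[X] ≈ 93686.3133; in regime p = Θ(1/n^{1/2}) E[X] diverges (above the triangle threshold p ~ 1/n).


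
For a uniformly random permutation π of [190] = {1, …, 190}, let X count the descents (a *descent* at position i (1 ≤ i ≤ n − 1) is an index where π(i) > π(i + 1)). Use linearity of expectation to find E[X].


Write X = Σ X_I over i = 1, …, 189, with X_I the indicator of one descent.
There are 189 indicators.
For each fixed i, the pair (π(i), π(i+1)) is a uniformly random ordered pair of distinct values from {1, …, 190}; by symmetry P[π(i) > π(i+1)] = 1/2.
By linearity: E[X] = 189 · (1/2) = (190 − 1) · (1/2) = 189/2 ≈ 94.50000.

E[X] = 189/2 = 94.50000.


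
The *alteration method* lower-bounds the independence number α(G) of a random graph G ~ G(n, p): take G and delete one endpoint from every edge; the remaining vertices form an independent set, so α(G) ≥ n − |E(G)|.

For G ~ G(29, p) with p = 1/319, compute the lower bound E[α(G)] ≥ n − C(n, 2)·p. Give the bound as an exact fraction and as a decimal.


E[|E(G)|] = C(29, 2)·p = 406 · (1/319) = 14/11.
E[α(G)] ≥ n − E[|E(G)|] = 29 − 14/11 = 305/11.
Numerically: ≈ 27.7273.
(This is only a lower bound; the true E[α(G)] may be larger.)

E[α(G)] ≥ 305/11 ≈ 27.7273.


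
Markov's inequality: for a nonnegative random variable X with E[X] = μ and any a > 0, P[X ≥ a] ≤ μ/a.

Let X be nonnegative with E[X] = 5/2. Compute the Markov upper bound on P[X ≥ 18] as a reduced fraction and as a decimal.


μ = E[X] = 5/2, a = 18.
Markov: P[X ≥ 18] ≤ μ/a = (5/2)/18 = 5/36.
Numerically: ≈ 0.1389.
(Since a = 18 > μ = 2.5000, the bound 5/36 is < 1 and informative.)

P[X ≥ 18] ≤ 5/36 ≈ 0.1389.


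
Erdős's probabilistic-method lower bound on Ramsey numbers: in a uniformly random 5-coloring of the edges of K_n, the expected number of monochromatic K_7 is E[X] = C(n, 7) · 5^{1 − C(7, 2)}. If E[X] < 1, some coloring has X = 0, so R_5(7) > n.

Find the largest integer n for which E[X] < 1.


We need C(n, 7) · 5^{1 − 21} < 1, i.e. C(n, 7) < 5^{21 − 1} = 95367431640625.
Check values of n near the boundary:
  n = 337: C(337, 7) = 91989916924632; 91989916924632 < 95367431640625? YES
  n = 338: C(338, 7) = 93935323022736; 93935323022736 < 95367431640625? YES
  n = 339: C(339, 7) = 95915887062372; 95915887062372 < 95367431640625? NO
  n = 340: C(340, 7) = 97932136940560; 97932136940560 < 95367431640625? NO
The largest n with C(n, 7) < 95367431640625 is n = 338 (where E[X] = 93935323022736/95367431640625 ≈ 0.985). Hence R_5(7) > 338, i.e. R_5(7) ≥ 339.

Largest n = 338; hence R_5(7) > 338.


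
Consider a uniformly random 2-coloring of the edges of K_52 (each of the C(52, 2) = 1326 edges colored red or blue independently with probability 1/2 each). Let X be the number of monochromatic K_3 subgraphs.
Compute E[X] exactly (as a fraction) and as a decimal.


Let X = Σ_S X_S over the C(52, 3) = 22100 subsets S of size 3, where X_S = 1 if the K_3 on S is monochromatic.
For a fixed S, the K_3 on S has C(3, 2) = 3 edges. P[all 3 edges red] = (1/2)^3, and likewise for blue, so P[monochromatic] = 2·(1/2)^3 = 2^{1 − 3} = 1/4.
By linearity of expectation: E[X] = C(52, 3) · 2^{1 − 3} = 22100 · 1/4 = 5525.
Numerically: E[X] ≈ 5525.00000.

E[X] = C(52,3)·2^(1−C(3,2)) = 5525 ≈ 5525.00000.


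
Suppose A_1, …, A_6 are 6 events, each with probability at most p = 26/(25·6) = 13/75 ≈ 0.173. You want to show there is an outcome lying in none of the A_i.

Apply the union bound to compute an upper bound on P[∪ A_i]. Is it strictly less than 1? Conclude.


Union bound: P[∪_{i=1}^{6} A_i] ≤ Σ_i P[A_i] ≤ 6·p = 6·(13/75) = 26/25.
Numerically: 26/25 ≈ 1.040.
Is 26/25 < 1? NO.
Since the bound 26/25 is ≥ 1, the union bound is uninformative here; it does NOT by itself certify existence.

6·p = 26/25 ≈ 1.040; existence NOT certified by the union bound.


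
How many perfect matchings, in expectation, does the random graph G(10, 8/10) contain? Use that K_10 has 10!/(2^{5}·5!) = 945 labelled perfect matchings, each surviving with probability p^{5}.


K_10 has 10!/(2^{5}·5!) = 945 labelled perfect matchings.
For each such perfect matching H, let X_H = 1 if all 5 edges of H are present in G. Then P[X_H = 1] = p^{5} = (4/5)^{5} = 1024/3125.
Summing the indicators: E[X] = Σ_H E[X_H] = 945 · p^{5} = 945 · 1024/3125 = 193536/625.
Numerically: E[X] ≈ 309.658.

E[X] = 945 · (4/5)^{5} = 193536/625 ≈ 309.658.


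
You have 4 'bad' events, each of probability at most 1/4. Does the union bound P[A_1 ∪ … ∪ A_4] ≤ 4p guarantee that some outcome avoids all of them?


Union bound: P[∪_{i=1}^{4} A_i] ≤ Σ_i P[A_i] ≤ 4·p = 4·(1/4) = 1.
Numerically: 1 ≈ 1.0000.
Is 1 < 1? NO.
Since the bound 1 is ≥ 1, the union bound is uninformative here; it does NOT by itself certify existence.

4·p = 1 ≈ 1.0000; existence NOT certified by the union bound.


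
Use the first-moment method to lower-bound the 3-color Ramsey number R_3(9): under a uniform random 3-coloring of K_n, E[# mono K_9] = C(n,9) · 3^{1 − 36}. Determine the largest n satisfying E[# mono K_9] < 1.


We need C(n, 9) · 3^{1 − 36} < 1, i.e. C(n, 9) < 3^{36 − 1} = 50031545098999707.
Check values of n near the boundary:
  n = 298: C(298, 9) = 45207677551849890; 45207677551849890 < 50031545098999707? YES
  n = 299: C(299, 9) = 46610674441390059; 46610674441390059 < 50031545098999707? YES
  n = 300: C(300, 9) = 48052241692154700; 48052241692154700 < 50031545098999707? YES
  n = 301: C(301, 9) = 49533303936090975; 49533303936090975 < 50031545098999707? YES
  n = 302: C(302, 9) = 51054804739588650; 51054804739588650 < 50031545098999707? NO
  n = 303: C(303, 9) = 52617706925494425; 52617706925494425 < 50031545098999707? NO
The largest n with C(n, 9) < 50031545098999707 is n = 301 (where E[X] = 16511101312030325/16677181699666569 ≈ 0.9900). Hence R_3(9) > 301, i.e. R_3(9) ≥ 302.

Largest n = 301; hence R_3(9) > 301.


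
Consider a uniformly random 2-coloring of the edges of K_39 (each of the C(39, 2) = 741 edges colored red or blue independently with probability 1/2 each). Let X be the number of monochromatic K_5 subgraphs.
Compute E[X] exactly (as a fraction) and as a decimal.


Let X = Σ_S X_S over the C(39, 5) = 575757 subsets S of size 5, where X_S = 1 if the K_5 on S is monochromatic.
For a fixed S, the K_5 on S has C(5, 2) = 10 edges. P[all 10 edges red] = (1/2)^10, and likewise for blue, so P[monochromatic] = 2·(1/2)^10 = 2^{1 − 10} = 1/512.
By linearity: E[X] = C(39, 5) · 2^{1 − 10} = 575757 · 1/512 = 575757/512.
Numerically: E[X] ≈ 1124.525391.

E[X] = C(39,5)·2^(1−C(5,2)) = 575757/512 ≈ 1124.525391.


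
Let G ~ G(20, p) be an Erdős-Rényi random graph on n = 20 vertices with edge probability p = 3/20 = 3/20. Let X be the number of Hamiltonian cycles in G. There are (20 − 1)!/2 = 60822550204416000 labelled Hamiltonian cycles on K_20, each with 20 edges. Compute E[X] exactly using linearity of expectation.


K_20 has (20 − 1)!/2 = 60822550204416000 labelled Hamiltonian cycles.
For each such Hamiltonian cycle H, let X_H = 1 if all 20 edges of H are present in G. Then P[X_H = 1] = p^{20} = (3/20)^{20} = 3486784401/104857600000000000000000000.
By linearity of expectation: E[X] = Σ_H E[X_H] = 60822550204416000 · p^{20} = 60822550204416000 · 3486784401/104857600000000000000000000 = 51776152168407487821/25600000000000000000.
Numerically: E[X] ≈ 2.02.

E[X] = 60822550204416000 · (3/20)^{20} = 51776152168407487821/25600000000000000000 ≈ 2.02.


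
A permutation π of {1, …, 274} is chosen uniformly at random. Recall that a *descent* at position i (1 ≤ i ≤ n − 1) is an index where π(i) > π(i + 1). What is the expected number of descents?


Write X = Σ X_I over i = 1, …, 273, with X_I the indicator of one descent.
There are 273 indicators.
For each fixed i, the pair (π(i), π(i+1)) is a uniformly random ordered pair of distinct values from {1, …, 274}; by symmetry P[π(i) > π(i+1)] = 1/2.
By linearity: E[X] = 273 · (1/2) = (274 − 1) · (1/2) = 273/2 ≈ 136.5000.

E[X] = 273/2 = 136.5000.


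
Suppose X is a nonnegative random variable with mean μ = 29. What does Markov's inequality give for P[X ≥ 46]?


μ = E[X] = 29, a = 46.
Markov: P[X ≥ 46] ≤ μ/a = (29)/46 = 29/46.
Numerically: ≈ 0.630435.
(Since a = 46 > μ = 29.000000, the bound 29/46 is < 1 and informative.)

P[X ≥ 46] ≤ 29/46 ≈ 0.630435.


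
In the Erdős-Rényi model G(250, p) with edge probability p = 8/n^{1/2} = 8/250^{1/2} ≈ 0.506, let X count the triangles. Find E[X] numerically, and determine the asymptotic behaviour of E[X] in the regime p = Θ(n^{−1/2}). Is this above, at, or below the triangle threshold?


Number of potential triangles: C(250, 3) = 2573000.
Each occurs with probability p³ ≈ (0.506)³ ≈ 1.29527e-01.
By linearity: E[X] = C(250, 3)·p³ ≈ 2573000 · 1.29527e-01 ≈ 333272.696.
Since α = 1/2 < 1, p = c/n^{1/2} ≫ 1/n is above the triangle threshold p ~ 1/n. Asymptotically E[X] ~ (c³/6)·n^{3(1−α)} = (8³/6)·n^{1.5} → ∞; triangles are abundant w.h.p.

E[X] ≈ 333272.696; in regime p = Θ(1/n^{1/2}) E[X] diverges (above the triangle threshold p ~ 1/n).


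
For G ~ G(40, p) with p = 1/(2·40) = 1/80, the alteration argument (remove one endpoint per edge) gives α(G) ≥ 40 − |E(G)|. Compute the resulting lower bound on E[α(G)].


E[|E(G)|] = C(40, 2)·p = 780 · (1/80) = 39/4.
E[α(G)] ≥ n − E[|E(G)|] = 40 − 39/4 = 121/4.
Numerically: ≈ 30.25000.
(This is only a lower bound; the true E[α(G)] may be larger.)

E[α(G)] ≥ 121/4 ≈ 30.25000.
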